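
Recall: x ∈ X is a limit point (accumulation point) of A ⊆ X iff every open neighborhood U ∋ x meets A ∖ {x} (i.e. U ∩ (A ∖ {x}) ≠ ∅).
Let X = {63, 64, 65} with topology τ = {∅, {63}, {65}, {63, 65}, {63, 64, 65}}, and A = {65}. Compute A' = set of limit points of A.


A' = {64}

For each x ∈ X, list the open sets U ∈ τ with x ∈ U, then check whether U ∩ (A ∖ {x}) ≠ ∅ for every such U.
  x = 63: open {63} ∋ x has {63} ∩ (A ∖ {63}) = ∅, so x is NOT a limit point.
  x = 64: opens ∋ x are {63, 64, 65}; each meets A ∖ {64}, so x IS a limit point.
  x = 65: open {65} ∋ x has {65} ∩ (A ∖ {65}) = ∅, so x is NOT a limit point.
Collecting: A' = {64}.


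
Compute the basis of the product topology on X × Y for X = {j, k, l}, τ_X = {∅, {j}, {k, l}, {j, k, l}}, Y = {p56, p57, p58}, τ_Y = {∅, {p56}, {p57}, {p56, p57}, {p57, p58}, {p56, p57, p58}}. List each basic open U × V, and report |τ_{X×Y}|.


Basis B = {∅ × ∅, {j} × {p56}, {j} × {p57}, {j} × {p56, p57}, {j} × {p57, p58}, {k, l} × {p56}, {k, l} × {p57}, {j} × {p56, p57, p58}, {j, k, l} × {p56}, {j, k, l} × {p57}, {k, l} × {p56, p57}, {k, l} × {p57, p58}, {j, k, l} × {p56, p57}, {j, k, l} × {p57, p58}, {k, l} × {p56, p57, p58}, {j, k, l} × {p56, p57, p58}}; |τ_{X×Y}| = 36.

Enumerate products U × V with U ∈ τ_X, V ∈ τ_Y (deduplicated):
  ∅ × ∅ = {} (∅)
  {j} × {p56} = {(j,p56)}
  {j} × {p57} = {(j,p57)}
  {j} × {p56, p57} = {(j,p56), (j,p57)}
  {j} × {p57, p58} = {(j,p57), (j,p58)}
  {k, l} × {p56} = {(k,p56), (l,p56)}
  {k, l} × {p57} = {(k,p57), (l,p57)}
  {j} × {p56, p57, p58} = {(j,p56), (j,p57), (j,p58)}
  {j, k, l} × {p56} = {(j,p56), (k,p56), (l,p56)}
  {j, k, l} × {p57} = {(j,p57), (k,p57), (l,p57)}
  {k, l} × {p56, p57} = {(k,p56), (k,p57), (l,p56), (l,p57)}
  {k, l} × {p57, p58} = {(k,p57), (k,p58), (l,p57), (l,p58)}
  {j, k, l} × {p56, p57} = {(j,p56), (j,p57), (k,p56), (k,p57), (l,p56), (l,p57)}
  {j, k, l} × {p57, p58} = {(j,p57), (j,p58), (k,p57), (k,p58), (l,p57), (l,p58)}
  {k, l} × {p56, p57, p58} = {(k,p56), (k,p57), (k,p58), (l,p56), (l,p57), (l,p58)}
  {j, k, l} × {p56, p57, p58} = {(j,p56), (j,p57), (j,p58), (k,p56), (k,p57), (k,p58), (l,p56), (l,p57), (l,p58)}
These 16 distinct sets form the basis B.
Close under arbitrary unions to get τ_{X×Y}; counting gives |τ_{X×Y}| = 36.


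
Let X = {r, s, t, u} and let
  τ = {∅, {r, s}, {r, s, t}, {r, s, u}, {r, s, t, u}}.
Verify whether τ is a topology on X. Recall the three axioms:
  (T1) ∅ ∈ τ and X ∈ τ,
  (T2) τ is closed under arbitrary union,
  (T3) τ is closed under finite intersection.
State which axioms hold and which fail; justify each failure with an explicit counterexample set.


τ IS a topology on X.

Axiom (T1): ∅ ∈ τ? Yes; X ∈ τ? Yes.
Axiom (T2/T3): check pairwise unions and intersections of members of τ.
All pairwise intersections and unions checked — each lies in τ. Therefore τ satisfies (T1), (T2), (T3): it IS a topology on X.


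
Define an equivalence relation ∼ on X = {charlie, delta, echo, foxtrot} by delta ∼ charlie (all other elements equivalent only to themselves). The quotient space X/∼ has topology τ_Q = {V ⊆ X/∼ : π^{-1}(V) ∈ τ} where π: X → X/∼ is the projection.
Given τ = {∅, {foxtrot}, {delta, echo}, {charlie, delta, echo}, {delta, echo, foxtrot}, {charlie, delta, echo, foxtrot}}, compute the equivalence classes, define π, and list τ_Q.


X/∼ = {[charlie=delta], [echo], [foxtrot]}; |τ_Q| = 4.

Equivalence classes: [charlie=delta], [echo], [foxtrot].
Quotient map π: X → X/∼ sends charlie ↦ [charlie=delta], delta ↦ [charlie=delta], echo ↦ [echo], foxtrot ↦ [foxtrot].
For each subset V ⊆ X/∼, compute π^{-1}(V) ⊆ X and check whether π^{-1}(V) ∈ τ. V is open in τ_Q iff π^{-1}(V) ∈ τ.
  V = {}: π^{-1}(V) = ∅ ∈ τ ✓.
  V = {[charlie=delta]}: π^{-1}(V) = {charlie, delta} ∉ τ ✗.
  V = {[echo]}: π^{-1}(V) = {echo} ∉ τ ✗.
  V = {[charlie=delta], [echo]}: π^{-1}(V) = {charlie, delta, echo} ∈ τ ✓.
  V = {[foxtrot]}: π^{-1}(V) = {foxtrot} ∈ τ ✓.
  V = {[charlie=delta], [foxtrot]}: π^{-1}(V) = {charlie, delta, foxtrot} ∉ τ ✗.
  V = {[echo], [foxtrot]}: π^{-1}(V) = {echo, foxtrot} ∉ τ ✗.
  V = {[charlie=delta], [echo], [foxtrot]}: π^{-1}(V) = {charlie, delta, echo, foxtrot} ∈ τ ✓.
Open sets in the quotient: τ_Q = {{}, {[charlie=delta], [echo]}, {[foxtrot]}, {[charlie=delta], [echo], [foxtrot]}} (4 elements).


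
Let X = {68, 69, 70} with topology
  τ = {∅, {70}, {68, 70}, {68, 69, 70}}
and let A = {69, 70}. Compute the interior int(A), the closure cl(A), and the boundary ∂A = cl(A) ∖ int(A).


int(A) = {70}, cl(A) = {68, 69, 70}, ∂A = {68, 69}.

Closed sets in (X, τ) are complements of opens:
  closed(X, τ) = {∅, {69}, {68, 69}, {68, 69, 70}}.
int(A) = ⋃ {U ∈ τ : U ⊆ A}. Opens contained in A: ∅, {70}.
Taking the union of these: int(A) = {70}.
cl(A) = ⋂ {C closed : A ⊆ C}. Closed sets containing A: {68, 69, 70}.
Intersecting these: cl(A) = {68, 69, 70}.
∂A = cl(A) ∖ int(A) = {68, 69, 70} ∖ {70} = {68, 69}.


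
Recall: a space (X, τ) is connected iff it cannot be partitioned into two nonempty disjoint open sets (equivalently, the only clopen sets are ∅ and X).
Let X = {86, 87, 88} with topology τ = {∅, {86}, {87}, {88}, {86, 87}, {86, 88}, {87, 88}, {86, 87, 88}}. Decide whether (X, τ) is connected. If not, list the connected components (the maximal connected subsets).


(X, τ) is disconnected; components = [{86}, {87}, {88}].

Find clopen sets (U ∈ τ with X ∖ U ∈ τ):
  U = ∅, X ∖ U = {86, 87, 88} — both open, so U is clopen.
  U = {86}, X ∖ U = {87, 88} — both open, so U is clopen.
  U = {87}, X ∖ U = {86, 88} — both open, so U is clopen.
  U = {88}, X ∖ U = {86, 87} — both open, so U is clopen.
  U = {86, 87}, X ∖ U = {88} — both open, so U is clopen.
  U = {86, 88}, X ∖ U = {87} — both open, so U is clopen.
  U = {87, 88}, X ∖ U = {86} — both open, so U is clopen.
  U = {86, 87, 88}, X ∖ U = ∅ — both open, so U is clopen.
Nontrivial clopen(s) exist: e.g. {86}. So (X, τ) is disconnected.
Compute connected components by grouping points that agree on all clopens:
  component: {86}
  component: {87}
  component: {88}


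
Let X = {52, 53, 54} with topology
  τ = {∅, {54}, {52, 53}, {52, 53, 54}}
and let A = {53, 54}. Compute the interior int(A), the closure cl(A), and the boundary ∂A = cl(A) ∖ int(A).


int(A) = {54}, cl(A) = {52, 53, 54}, ∂A = {52, 53}.

Closed sets in (X, τ) are complements of opens:
  closed(X, τ) = {∅, {54}, {52, 53}, {52, 53, 54}}.
int(A) = ⋃ {U ∈ τ : U ⊆ A}. Opens contained in A: ∅, {54}.
Taking the union of these: int(A) = {54}.
cl(A) = ⋂ {C closed : A ⊆ C}. Closed sets containing A: {52, 53, 54}.
Intersecting these: cl(A) = {52, 53, 54}.
∂A = cl(A) ∖ int(A) = {52, 53, 54} ∖ {54} = {52, 53}.


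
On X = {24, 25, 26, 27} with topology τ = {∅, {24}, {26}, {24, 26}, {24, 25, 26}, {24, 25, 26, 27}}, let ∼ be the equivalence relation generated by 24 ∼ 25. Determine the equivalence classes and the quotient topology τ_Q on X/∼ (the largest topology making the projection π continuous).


X/∼ = {[24=25], [26], [27]}; |τ_Q| = 4.

Equivalence classes: [24=25], [26], [27].
Quotient map π: X → X/∼ sends 24 ↦ [24=25], 25 ↦ [24=25], 26 ↦ [26], 27 ↦ [27].
For each subset V ⊆ X/∼, compute π^{-1}(V) ⊆ X and check whether π^{-1}(V) ∈ τ. V is open in τ_Q iff π^{-1}(V) ∈ τ.
  V = {}: π^{-1}(V) = ∅ ∈ τ ✓.
  V = {[24=25]}: π^{-1}(V) = {24, 25} ∉ τ ✗.
  V = {[26]}: π^{-1}(V) = {26} ∈ τ ✓.
  V = {[24=25], [26]}: π^{-1}(V) = {24, 25, 26} ∈ τ ✓.
  V = {[27]}: π^{-1}(V) = {27} ∉ τ ✗.
  V = {[24=25], [27]}: π^{-1}(V) = {24, 25, 27} ∉ τ ✗.
  V = {[26], [27]}: π^{-1}(V) = {26, 27} ∉ τ ✗.
  V = {[24=25], [26], [27]}: π^{-1}(V) = {24, 25, 26, 27} ∈ τ ✓.
Open sets in the quotient: τ_Q = {{}, {[26]}, {[24=25], [26]}, {[24=25], [26], [27]}} (4 elements).


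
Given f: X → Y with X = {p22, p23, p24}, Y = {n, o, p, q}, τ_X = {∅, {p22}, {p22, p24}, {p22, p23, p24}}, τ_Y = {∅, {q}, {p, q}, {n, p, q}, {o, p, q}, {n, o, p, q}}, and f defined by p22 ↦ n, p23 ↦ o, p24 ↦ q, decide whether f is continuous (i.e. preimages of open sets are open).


f is NOT continuous.

Compute f^{-1}(U) for each U ∈ τ_Y:
  U = ∅: f^{-1}(U) = ∅ ∈ τ_X ✓.
  U = {q}: f^{-1}(U) = {p24} ∉ τ_X ✗.
  U = {p, q}: f^{-1}(U) = {p24} ∉ τ_X ✗.
  U = {n, p, q}: f^{-1}(U) = {p22, p24} ∈ τ_X ✓.
  U = {o, p, q}: f^{-1}(U) = {p23, p24} ∉ τ_X ✗.
  U = {n, o, p, q}: f^{-1}(U) = {p22, p23, p24} ∈ τ_X ✓.
Found U = {q} with f^{-1}(U) = {p24} not in τ_X. Therefore f is NOT continuous.


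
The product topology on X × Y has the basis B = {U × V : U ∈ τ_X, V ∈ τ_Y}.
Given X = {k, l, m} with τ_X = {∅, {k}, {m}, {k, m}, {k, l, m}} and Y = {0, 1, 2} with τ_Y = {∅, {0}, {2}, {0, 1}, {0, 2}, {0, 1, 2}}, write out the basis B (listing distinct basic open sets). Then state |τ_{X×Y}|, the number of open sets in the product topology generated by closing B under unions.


Basis B = {∅ × ∅, {k} × {0}, {k} × {2}, {m} × {0}, {m} × {2}, {k} × {0, 1}, {k} × {0, 2}, {k, m} × {0}, {k, m} × {2}, {m} × {0, 1}, {m} × {0, 2}, {k} × {0, 1, 2}, {k, l, m} × {0}, {k, l, m} × {2}, {m} × {0, 1, 2}, {k, m} × {0, 1}, {k, m} × {0, 2}, {k, m} × {0, 1, 2}, {k, l, m} × {0, 1}, {k, l, m} × {0, 2}, {k, l, m} × {0, 1, 2}}; |τ_{X×Y}| = 70.

Enumerate products U × V with U ∈ τ_X, V ∈ τ_Y (deduplicated):
  ∅ × ∅ = {} (∅)
  {k} × {0} = {(k,0)}
  {k} × {2} = {(k,2)}
  {m} × {0} = {(m,0)}
  {m} × {2} = {(m,2)}
  {k} × {0, 1} = {(k,0), (k,1)}
  {k} × {0, 2} = {(k,0), (k,2)}
  {k, m} × {0} = {(k,0), (m,0)}
  {k, m} × {2} = {(k,2), (m,2)}
  {m} × {0, 1} = {(m,0), (m,1)}
  {m} × {0, 2} = {(m,0), (m,2)}
  {k} × {0, 1, 2} = {(k,0), (k,1), (k,2)}
  {k, l, m} × {0} = {(k,0), (l,0), (m,0)}
  {k, l, m} × {2} = {(k,2), (l,2), (m,2)}
  {m} × {0, 1, 2} = {(m,0), (m,1), (m,2)}
  {k, m} × {0, 1} = {(k,0), (k,1), (m,0), (m,1)}
  {k, m} × {0, 2} = {(k,0), (k,2), (m,0), (m,2)}
  {k, m} × {0, 1, 2} = {(k,0), (k,1), (k,2), (m,0), (m,1), (m,2)}
  {k, l, m} × {0, 1} = {(k,0), (k,1), (l,0), (l,1), (m,0), (m,1)}
  {k, l, m} × {0, 2} = {(k,0), (k,2), (l,0), (l,2), (m,0), (m,2)}
  {k, l, m} × {0, 1, 2} = {(k,0), (k,1), (k,2), (l,0), (l,1), (l,2), (m,0), (m,1), (m,2)}
These 21 distinct sets form the basis B.
Close under arbitrary unions to get τ_{X×Y}; counting gives |τ_{X×Y}| = 70.


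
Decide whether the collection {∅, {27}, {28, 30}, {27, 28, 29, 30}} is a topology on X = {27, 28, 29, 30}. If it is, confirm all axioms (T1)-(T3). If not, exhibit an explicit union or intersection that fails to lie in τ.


τ is NOT a topology on X.

Axiom (T1): ∅ ∈ τ? Yes; X ∈ τ? Yes.
Axiom (T2/T3): check pairwise unions and intersections of members of τ.
Counterexample for (T2): {27} ∪ {28, 30} = {27, 28, 30} ∉ τ. Therefore τ is NOT a topology.


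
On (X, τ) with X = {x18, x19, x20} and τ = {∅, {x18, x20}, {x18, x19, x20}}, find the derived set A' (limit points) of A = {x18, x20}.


A' = {x18, x19, x20}

For each x ∈ X, list the open sets U ∈ τ with x ∈ U, then check whether U ∩ (A ∖ {x}) ≠ ∅ for every such U.
  x = x18: opens ∋ x are {x18, x20}, {x18, x19, x20}; each meets A ∖ {x18}, so x IS a limit point.
  x = x19: opens ∋ x are {x18, x19, x20}; each meets A ∖ {x19}, so x IS a limit point.
  x = x20: opens ∋ x are {x18, x20}, {x18, x19, x20}; each meets A ∖ {x20}, so x IS a limit point.
Collecting: A' = {x18, x19, x20}.


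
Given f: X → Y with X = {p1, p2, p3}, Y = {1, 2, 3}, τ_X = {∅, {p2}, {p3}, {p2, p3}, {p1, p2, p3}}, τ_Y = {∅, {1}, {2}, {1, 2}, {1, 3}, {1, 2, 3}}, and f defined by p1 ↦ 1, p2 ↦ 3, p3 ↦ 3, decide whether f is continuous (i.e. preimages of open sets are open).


f is NOT continuous.

Compute f^{-1}(U) for each U ∈ τ_Y:
  U = ∅: f^{-1}(U) = ∅ ∈ τ_X ✓.
  U = {1}: f^{-1}(U) = {p1} ∉ τ_X ✗.
  U = {2}: f^{-1}(U) = ∅ ∈ τ_X ✓.
  U = {1, 2}: f^{-1}(U) = {p1} ∉ τ_X ✗.
  U = {1, 3}: f^{-1}(U) = {p1, p2, p3} ∈ τ_X ✓.
  U = {1, 2, 3}: f^{-1}(U) = {p1, p2, p3} ∈ τ_X ✓.
Found U = {1} with f^{-1}(U) = {p1} not in τ_X. Therefore f is NOT continuous.


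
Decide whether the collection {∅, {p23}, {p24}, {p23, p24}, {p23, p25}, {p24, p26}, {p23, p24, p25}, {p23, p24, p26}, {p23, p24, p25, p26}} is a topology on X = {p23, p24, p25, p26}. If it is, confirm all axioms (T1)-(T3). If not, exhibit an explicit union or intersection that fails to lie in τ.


τ IS a topology on X.

Axiom (T1): ∅ ∈ τ? Yes; X ∈ τ? Yes.
Axiom (T2/T3): check pairwise unions and intersections of members of τ.
All pairwise intersections and unions checked — each lies in τ. Therefore τ satisfies (T1), (T2), (T3): it IS a topology on X.


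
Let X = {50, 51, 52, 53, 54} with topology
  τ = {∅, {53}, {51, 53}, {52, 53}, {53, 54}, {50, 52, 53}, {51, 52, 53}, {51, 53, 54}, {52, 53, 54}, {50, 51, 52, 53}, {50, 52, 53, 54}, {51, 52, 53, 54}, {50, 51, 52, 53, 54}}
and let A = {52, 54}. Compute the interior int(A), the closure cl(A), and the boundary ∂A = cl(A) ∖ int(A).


int(A) = ∅, cl(A) = {50, 52, 54}, ∂A = {50, 52, 54}.

Closed sets in (X, τ) are complements of opens:
  closed(X, τ) = {∅, {50}, {51}, {54}, {50, 51}, {50, 52}, {50, 54}, {51, 54}, {50, 51, 52}, {50, 51, 54}, {50, 52, 54}, {50, 51, 52, 54}, {50, 51, 52, 53, 54}}.
int(A) = ⋃ {U ∈ τ : U ⊆ A}. Opens contained in A: ∅.
Taking the union of these: int(A) = ∅.
cl(A) = ⋂ {C closed : A ⊆ C}. Closed sets containing A: {50, 52, 54}, {50, 51, 52, 54}, {50, 51, 52, 53, 54}.
Intersecting these: cl(A) = {50, 52, 54}.
∂A = cl(A) ∖ int(A) = {50, 52, 54} ∖ ∅ = {50, 52, 54}.


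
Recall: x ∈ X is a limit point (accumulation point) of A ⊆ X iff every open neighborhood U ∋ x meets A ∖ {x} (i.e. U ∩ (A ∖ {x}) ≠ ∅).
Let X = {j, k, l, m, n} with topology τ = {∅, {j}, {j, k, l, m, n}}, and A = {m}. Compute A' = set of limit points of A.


A' = {k, l, n}

For each x ∈ X, list the open sets U ∈ τ with x ∈ U, then check whether U ∩ (A ∖ {x}) ≠ ∅ for every such U.
  x = j: open {j} ∋ x has {j} ∩ (A ∖ {j}) = ∅, so x is NOT a limit point.
  x = k: opens ∋ x are {j, k, l, m, n}; each meets A ∖ {k}, so x IS a limit point.
  x = l: opens ∋ x are {j, k, l, m, n}; each meets A ∖ {l}, so x IS a limit point.
  x = m: open {j, k, l, m, n} ∋ x has {j, k, l, m, n} ∩ (A ∖ {m}) = ∅, so x is NOT a limit point.
  x = n: opens ∋ x are {j, k, l, m, n}; each meets A ∖ {n}, so x IS a limit point.
Collecting: A' = {k, l, n}.


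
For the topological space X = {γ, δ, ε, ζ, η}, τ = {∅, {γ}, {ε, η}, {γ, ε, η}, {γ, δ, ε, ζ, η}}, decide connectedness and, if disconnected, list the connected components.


(X, τ) is connected.

Find clopen sets (U ∈ τ with X ∖ U ∈ τ):
  U = ∅, X ∖ U = {γ, δ, ε, ζ, η} — both open, so U is clopen.
  U = {γ, δ, ε, ζ, η}, X ∖ U = ∅ — both open, so U is clopen.
Only trivial clopens (∅ and X) exist, so (X, τ) is connected.
Compute connected components by grouping points that agree on all clopens:
  component: {γ, δ, ε, ζ, η}


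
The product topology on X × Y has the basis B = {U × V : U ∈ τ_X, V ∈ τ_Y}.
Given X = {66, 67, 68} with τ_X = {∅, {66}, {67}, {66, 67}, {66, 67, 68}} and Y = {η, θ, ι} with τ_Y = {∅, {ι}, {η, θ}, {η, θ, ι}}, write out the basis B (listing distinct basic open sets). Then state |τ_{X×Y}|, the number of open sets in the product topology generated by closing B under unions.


Basis B = {∅ × ∅, {66} × {ι}, {67} × {ι}, {66} × {η, θ}, {66, 67} × {ι}, {67} × {η, θ}, {66} × {η, θ, ι}, {66, 67, 68} × {ι}, {67} × {η, θ, ι}, {66, 67} × {η, θ}, {66, 67} × {η, θ, ι}, {66, 67, 68} × {η, θ}, {66, 67, 68} × {η, θ, ι}}; |τ_{X×Y}| = 25.

Enumerate products U × V with U ∈ τ_X, V ∈ τ_Y (deduplicated):
  ∅ × ∅ = {} (∅)
  {66} × {ι} = {(66,ι)}
  {67} × {ι} = {(67,ι)}
  {66} × {η, θ} = {(66,η), (66,θ)}
  {66, 67} × {ι} = {(66,ι), (67,ι)}
  {67} × {η, θ} = {(67,η), (67,θ)}
  {66} × {η, θ, ι} = {(66,η), (66,θ), (66,ι)}
  {66, 67, 68} × {ι} = {(66,ι), (67,ι), (68,ι)}
  {67} × {η, θ, ι} = {(67,η), (67,θ), (67,ι)}
  {66, 67} × {η, θ} = {(66,η), (66,θ), (67,η), (67,θ)}
  {66, 67} × {η, θ, ι} = {(66,η), (66,θ), (66,ι), (67,η), (67,θ), (67,ι)}
  {66, 67, 68} × {η, θ} = {(66,η), (66,θ), (67,η), (67,θ), (68,η), (68,θ)}
  {66, 67, 68} × {η, θ, ι} = {(66,η), (66,θ), (66,ι), (67,η), (67,θ), (67,ι), (68,η), (68,θ), (68,ι)}
These 13 distinct sets form the basis B.
Close under arbitrary unions to get τ_{X×Y}; counting gives |τ_{X×Y}| = 25.


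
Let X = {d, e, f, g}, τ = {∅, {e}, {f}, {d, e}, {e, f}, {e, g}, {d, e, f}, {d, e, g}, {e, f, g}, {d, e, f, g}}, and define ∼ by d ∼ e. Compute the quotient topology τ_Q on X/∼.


X/∼ = {[d=e], [f], [g]}; |τ_Q| = 6.

Equivalence classes: [d=e], [f], [g].
Quotient map π: X → X/∼ sends d ↦ [d=e], e ↦ [d=e], f ↦ [f], g ↦ [g].
For each subset V ⊆ X/∼, compute π^{-1}(V) ⊆ X and check whether π^{-1}(V) ∈ τ. V is open in τ_Q iff π^{-1}(V) ∈ τ.
  V = {}: π^{-1}(V) = ∅ ∈ τ ✓.
  V = {[d=e]}: π^{-1}(V) = {d, e} ∈ τ ✓.
  V = {[f]}: π^{-1}(V) = {f} ∈ τ ✓.
  V = {[d=e], [f]}: π^{-1}(V) = {d, e, f} ∈ τ ✓.
  V = {[g]}: π^{-1}(V) = {g} ∉ τ ✗.
  V = {[d=e], [g]}: π^{-1}(V) = {d, e, g} ∈ τ ✓.
  V = {[f], [g]}: π^{-1}(V) = {f, g} ∉ τ ✗.
  V = {[d=e], [f], [g]}: π^{-1}(V) = {d, e, f, g} ∈ τ ✓.
Open sets in the quotient: τ_Q = {{}, {[d=e]}, {[f]}, {[d=e], [f]}, {[d=e], [g]}, {[d=e], [f], [g]}} (6 elements).


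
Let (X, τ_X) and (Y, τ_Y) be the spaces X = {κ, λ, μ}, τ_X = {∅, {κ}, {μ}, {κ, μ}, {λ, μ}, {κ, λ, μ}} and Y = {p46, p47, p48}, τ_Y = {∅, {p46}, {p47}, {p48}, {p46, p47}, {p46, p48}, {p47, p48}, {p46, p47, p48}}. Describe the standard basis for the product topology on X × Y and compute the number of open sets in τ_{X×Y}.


Basis B = {∅ × ∅, {κ} × {p46}, {κ} × {p47}, {κ} × {p48}, {μ} × {p46}, {μ} × {p47}, {μ} × {p48}, {κ} × {p46, p47}, {κ} × {p46, p48}, {κ, μ} × {p46}, {κ} × {p47, p48}, {κ, μ} × {p47}, {κ, μ} × {p48}, {λ, μ} × {p46}, {λ, μ} × {p47}, {λ, μ} × {p48}, {μ} × {p46, p47}, {μ} × {p46, p48}, {μ} × {p47, p48}, {κ} × {p46, p47, p48}, {κ, λ, μ} × {p46}, {κ, λ, μ} × {p47}, {κ, λ, μ} × {p48}, {μ} × {p46, p47, p48}, {κ, μ} × {p46, p47}, {κ, μ} × {p46, p48}, {κ, μ} × {p47, p48}, {λ, μ} × {p46, p47}, {λ, μ} × {p46, p48}, {λ, μ} × {p47, p48}, {κ, μ} × {p46, p47, p48}, {κ, λ, μ} × {p46, p47}, {κ, λ, μ} × {p46, p48}, {κ, λ, μ} × {p47, p48}, {λ, μ} × {p46, p47, p48}, {κ, λ, μ} × {p46, p47, p48}}; |τ_{X×Y}| = 216.

Enumerate products U × V with U ∈ τ_X, V ∈ τ_Y (deduplicated):
  ∅ × ∅ = {} (∅)
  {κ} × {p46} = {(κ,p46)}
  {κ} × {p47} = {(κ,p47)}
  {κ} × {p48} = {(κ,p48)}
  {μ} × {p46} = {(μ,p46)}
  {μ} × {p47} = {(μ,p47)}
  {μ} × {p48} = {(μ,p48)}
  {κ} × {p46, p47} = {(κ,p46), (κ,p47)}
  {κ} × {p46, p48} = {(κ,p46), (κ,p48)}
  {κ, μ} × {p46} = {(κ,p46), (μ,p46)}
  {κ} × {p47, p48} = {(κ,p47), (κ,p48)}
  {κ, μ} × {p47} = {(κ,p47), (μ,p47)}
  {κ, μ} × {p48} = {(κ,p48), (μ,p48)}
  {λ, μ} × {p46} = {(λ,p46), (μ,p46)}
  {λ, μ} × {p47} = {(λ,p47), (μ,p47)}
  {λ, μ} × {p48} = {(λ,p48), (μ,p48)}
  {μ} × {p46, p47} = {(μ,p46), (μ,p47)}
  {μ} × {p46, p48} = {(μ,p46), (μ,p48)}
  {μ} × {p47, p48} = {(μ,p47), (μ,p48)}
  {κ} × {p46, p47, p48} = {(κ,p46), (κ,p47), (κ,p48)}
  {κ, λ, μ} × {p46} = {(κ,p46), (λ,p46), (μ,p46)}
  {κ, λ, μ} × {p47} = {(κ,p47), (λ,p47), (μ,p47)}
  {κ, λ, μ} × {p48} = {(κ,p48), (λ,p48), (μ,p48)}
  {μ} × {p46, p47, p48} = {(μ,p46), (μ,p47), (μ,p48)}
  {κ, μ} × {p46, p47} = {(κ,p46), (κ,p47), (μ,p46), (μ,p47)}
  {κ, μ} × {p46, p48} = {(κ,p46), (κ,p48), (μ,p46), (μ,p48)}
  {κ, μ} × {p47, p48} = {(κ,p47), (κ,p48), (μ,p47), (μ,p48)}
  {λ, μ} × {p46, p47} = {(λ,p46), (λ,p47), (μ,p46), (μ,p47)}
  {λ, μ} × {p46, p48} = {(λ,p46), (λ,p48), (μ,p46), (μ,p48)}
  {λ, μ} × {p47, p48} = {(λ,p47), (λ,p48), (μ,p47), (μ,p48)}
  {κ, μ} × {p46, p47, p48} = {(κ,p46), (κ,p47), (κ,p48), (μ,p46), (μ,p47), (μ,p48)}
  {κ, λ, μ} × {p46, p47} = {(κ,p46), (κ,p47), (λ,p46), (λ,p47), (μ,p46), (μ,p47)}
  {κ, λ, μ} × {p46, p48} = {(κ,p46), (κ,p48), (λ,p46), (λ,p48), (μ,p46), (μ,p48)}
  {κ, λ, μ} × {p47, p48} = {(κ,p47), (κ,p48), (λ,p47), (λ,p48), (μ,p47), (μ,p48)}
  {λ, μ} × {p46, p47, p48} = {(λ,p46), (λ,p47), (λ,p48), (μ,p46), (μ,p47), (μ,p48)}
  {κ, λ, μ} × {p46, p47, p48} = {(κ,p46), (κ,p47), (κ,p48), (λ,p46), (λ,p47), (λ,p48), (μ,p46), (μ,p47), (μ,p48)}
These 36 distinct sets form the basis B.
Close under arbitrary unions to get τ_{X×Y}; counting gives |τ_{X×Y}| = 216.


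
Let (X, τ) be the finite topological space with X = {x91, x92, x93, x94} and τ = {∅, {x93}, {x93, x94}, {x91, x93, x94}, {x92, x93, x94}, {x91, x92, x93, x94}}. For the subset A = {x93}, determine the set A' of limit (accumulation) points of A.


A' = {x91, x92, x94}

For each x ∈ X, list the open sets U ∈ τ with x ∈ U, then check whether U ∩ (A ∖ {x}) ≠ ∅ for every such U.
  x = x91: opens ∋ x are {x91, x93, x94}, {x91, x92, x93, x94}; each meets A ∖ {x91}, so x IS a limit point.
  x = x92: opens ∋ x are {x92, x93, x94}, {x91, x92, x93, x94}; each meets A ∖ {x92}, so x IS a limit point.
  x = x93: open {x93} ∋ x has {x93} ∩ (A ∖ {x93}) = ∅, so x is NOT a limit point.
  x = x94: opens ∋ x are {x93, x94}, {x91, x93, x94}, {x92, x93, x94}, {x91, x92, x93, x94}; each meets A ∖ {x94}, so x IS a limit point.
Collecting: A' = {x91, x92, x94}.


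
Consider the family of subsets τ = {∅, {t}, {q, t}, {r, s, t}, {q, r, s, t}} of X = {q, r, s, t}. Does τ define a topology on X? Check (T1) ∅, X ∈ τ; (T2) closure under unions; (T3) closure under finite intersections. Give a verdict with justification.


τ IS a topology on X.

Axiom (T1): ∅ ∈ τ? Yes; X ∈ τ? Yes.
Axiom (T2/T3): check pairwise unions and intersections of members of τ.
All pairwise intersections and unions checked — each lies in τ. Therefore τ satisfies (T1), (T2), (T3): it IS a topology on X.


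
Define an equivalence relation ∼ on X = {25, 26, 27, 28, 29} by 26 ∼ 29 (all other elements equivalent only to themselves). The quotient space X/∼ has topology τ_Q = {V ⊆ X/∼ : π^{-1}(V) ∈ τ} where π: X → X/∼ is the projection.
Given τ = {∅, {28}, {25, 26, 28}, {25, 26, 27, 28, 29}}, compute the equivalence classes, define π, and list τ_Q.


X/∼ = {[25], [26=29], [27], [28]}; |τ_Q| = 3.

Equivalence classes: [25], [26=29], [27], [28].
Quotient map π: X → X/∼ sends 25 ↦ [25], 26 ↦ [26=29], 27 ↦ [27], 28 ↦ [28], 29 ↦ [26=29].
For each subset V ⊆ X/∼, compute π^{-1}(V) ⊆ X and check whether π^{-1}(V) ∈ τ. V is open in τ_Q iff π^{-1}(V) ∈ τ.
  V = {}: π^{-1}(V) = ∅ ∈ τ ✓.
  V = {[25]}: π^{-1}(V) = {25} ∉ τ ✗.
  V = {[26=29]}: π^{-1}(V) = {26, 29} ∉ τ ✗.
  V = {[25], [26=29]}: π^{-1}(V) = {25, 26, 29} ∉ τ ✗.
  V = {[27]}: π^{-1}(V) = {27} ∉ τ ✗.
  V = {[25], [27]}: π^{-1}(V) = {25, 27} ∉ τ ✗.
  V = {[26=29], [27]}: π^{-1}(V) = {26, 27, 29} ∉ τ ✗.
  V = {[25], [26=29], [27]}: π^{-1}(V) = {25, 26, 27, 29} ∉ τ ✗.
  V = {[28]}: π^{-1}(V) = {28} ∈ τ ✓.
  V = {[25], [28]}: π^{-1}(V) = {25, 28} ∉ τ ✗.
  V = {[26=29], [28]}: π^{-1}(V) = {26, 28, 29} ∉ τ ✗.
  V = {[25], [26=29], [28]}: π^{-1}(V) = {25, 26, 28, 29} ∉ τ ✗.
  V = {[27], [28]}: π^{-1}(V) = {27, 28} ∉ τ ✗.
  V = {[25], [27], [28]}: π^{-1}(V) = {25, 27, 28} ∉ τ ✗.
  V = {[26=29], [27], [28]}: π^{-1}(V) = {26, 27, 28, 29} ∉ τ ✗.
  V = {[25], [26=29], [27], [28]}: π^{-1}(V) = {25, 26, 27, 28, 29} ∈ τ ✓.
Open sets in the quotient: τ_Q = {{}, {[28]}, {[25], [26=29], [27], [28]}} (3 elements).


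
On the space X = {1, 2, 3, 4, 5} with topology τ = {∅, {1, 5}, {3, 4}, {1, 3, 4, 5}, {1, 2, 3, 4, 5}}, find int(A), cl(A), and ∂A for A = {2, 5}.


int(A) = ∅, cl(A) = {1, 2, 5}, ∂A = {1, 2, 5}.

Closed sets in (X, τ) are complements of opens:
  closed(X, τ) = {∅, {2}, {1, 2, 5}, {2, 3, 4}, {1, 2, 3, 4, 5}}.
int(A) = ⋃ {U ∈ τ : U ⊆ A}. Opens contained in A: ∅.
Taking the union of these: int(A) = ∅.
cl(A) = ⋂ {C closed : A ⊆ C}. Closed sets containing A: {1, 2, 5}, {1, 2, 3, 4, 5}.
Intersecting these: cl(A) = {1, 2, 5}.
∂A = cl(A) ∖ int(A) = {1, 2, 5} ∖ ∅ = {1, 2, 5}.


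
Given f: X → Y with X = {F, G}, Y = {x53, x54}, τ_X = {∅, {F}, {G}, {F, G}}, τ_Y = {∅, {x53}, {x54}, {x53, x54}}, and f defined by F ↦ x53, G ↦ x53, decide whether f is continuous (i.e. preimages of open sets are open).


f IS continuous.

Compute f^{-1}(U) for each U ∈ τ_Y:
  U = ∅: f^{-1}(U) = ∅ ∈ τ_X ✓.
  U = {x53}: f^{-1}(U) = {F, G} ∈ τ_X ✓.
  U = {x54}: f^{-1}(U) = ∅ ∈ τ_X ✓.
  U = {x53, x54}: f^{-1}(U) = {F, G} ∈ τ_X ✓.
Every preimage lies in τ_X, so f IS continuous.


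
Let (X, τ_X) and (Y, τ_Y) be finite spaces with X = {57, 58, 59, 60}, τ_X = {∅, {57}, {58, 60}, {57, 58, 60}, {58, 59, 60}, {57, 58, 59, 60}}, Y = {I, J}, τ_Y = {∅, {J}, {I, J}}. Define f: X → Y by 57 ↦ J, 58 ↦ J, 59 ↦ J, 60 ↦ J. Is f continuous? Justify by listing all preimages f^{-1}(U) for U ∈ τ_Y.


f IS continuous.

Compute f^{-1}(U) for each U ∈ τ_Y:
  U = ∅: f^{-1}(U) = ∅ ∈ τ_X ✓.
  U = {J}: f^{-1}(U) = {57, 58, 59, 60} ∈ τ_X ✓.
  U = {I, J}: f^{-1}(U) = {57, 58, 59, 60} ∈ τ_X ✓.
Every preimage lies in τ_X, so f IS continuous.


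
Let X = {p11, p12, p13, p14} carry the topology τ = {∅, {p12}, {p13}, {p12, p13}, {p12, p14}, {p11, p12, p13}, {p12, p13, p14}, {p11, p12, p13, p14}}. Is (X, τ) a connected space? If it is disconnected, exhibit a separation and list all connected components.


(X, τ) is connected.

Find clopen sets (U ∈ τ with X ∖ U ∈ τ):
  U = ∅, X ∖ U = {p11, p12, p13, p14} — both open, so U is clopen.
  U = {p11, p12, p13, p14}, X ∖ U = ∅ — both open, so U is clopen.
Only trivial clopens (∅ and X) exist, so (X, τ) is connected.
Compute connected components by grouping points that agree on all clopens:
  component: {p11, p12, p13, p14}


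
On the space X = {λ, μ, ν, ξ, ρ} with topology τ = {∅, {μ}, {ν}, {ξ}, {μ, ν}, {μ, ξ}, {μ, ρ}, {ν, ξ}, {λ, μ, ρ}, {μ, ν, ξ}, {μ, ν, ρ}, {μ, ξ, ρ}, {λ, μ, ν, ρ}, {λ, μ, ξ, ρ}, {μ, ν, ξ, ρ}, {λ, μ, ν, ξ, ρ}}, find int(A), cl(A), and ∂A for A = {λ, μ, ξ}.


int(A) = {μ, ξ}, cl(A) = {λ, μ, ξ, ρ}, ∂A = {λ, ρ}.

Closed sets in (X, τ) are complements of opens:
  closed(X, τ) = {∅, {λ}, {ν}, {ξ}, {λ, ν}, {λ, ξ}, {λ, ρ}, {ν, ξ}, {λ, μ, ρ}, {λ, ν, ξ}, {λ, ν, ρ}, {λ, ξ, ρ}, {λ, μ, ν, ρ}, {λ, μ, ξ, ρ}, {λ, ν, ξ, ρ}, {λ, μ, ν, ξ, ρ}}.
int(A) = ⋃ {U ∈ τ : U ⊆ A}. Opens contained in A: ∅, {μ}, {ξ}, {μ, ξ}.
Taking the union of these: int(A) = {μ, ξ}.
cl(A) = ⋂ {C closed : A ⊆ C}. Closed sets containing A: {λ, μ, ξ, ρ}, {λ, μ, ν, ξ, ρ}.
Intersecting these: cl(A) = {λ, μ, ξ, ρ}.
∂A = cl(A) ∖ int(A) = {λ, μ, ξ, ρ} ∖ {μ, ξ} = {λ, ρ}.


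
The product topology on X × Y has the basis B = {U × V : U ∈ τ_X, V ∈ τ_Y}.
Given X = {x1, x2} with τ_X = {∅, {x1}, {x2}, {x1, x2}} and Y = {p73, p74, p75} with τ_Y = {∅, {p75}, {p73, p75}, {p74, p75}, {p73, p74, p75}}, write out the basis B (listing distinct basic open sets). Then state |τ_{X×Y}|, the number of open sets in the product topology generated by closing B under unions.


Basis B = {∅ × ∅, {x1} × {p75}, {x2} × {p75}, {x1} × {p73, p75}, {x1} × {p74, p75}, {x1, x2} × {p75}, {x2} × {p73, p75}, {x2} × {p74, p75}, {x1} × {p73, p74, p75}, {x2} × {p73, p74, p75}, {x1, x2} × {p73, p75}, {x1, x2} × {p74, p75}, {x1, x2} × {p73, p74, p75}}; |τ_{X×Y}| = 25.

Enumerate products U × V with U ∈ τ_X, V ∈ τ_Y (deduplicated):
  ∅ × ∅ = {} (∅)
  {x1} × {p75} = {(x1,p75)}
  {x2} × {p75} = {(x2,p75)}
  {x1} × {p73, p75} = {(x1,p73), (x1,p75)}
  {x1} × {p74, p75} = {(x1,p74), (x1,p75)}
  {x1, x2} × {p75} = {(x1,p75), (x2,p75)}
  {x2} × {p73, p75} = {(x2,p73), (x2,p75)}
  {x2} × {p74, p75} = {(x2,p74), (x2,p75)}
  {x1} × {p73, p74, p75} = {(x1,p73), (x1,p74), (x1,p75)}
  {x2} × {p73, p74, p75} = {(x2,p73), (x2,p74), (x2,p75)}
  {x1, x2} × {p73, p75} = {(x1,p73), (x1,p75), (x2,p73), (x2,p75)}
  {x1, x2} × {p74, p75} = {(x1,p74), (x1,p75), (x2,p74), (x2,p75)}
  {x1, x2} × {p73, p74, p75} = {(x1,p73), (x1,p74), (x1,p75), (x2,p73), (x2,p74), (x2,p75)}
These 13 distinct sets form the basis B.
Close under arbitrary unions to get τ_{X×Y}; counting gives |τ_{X×Y}| = 25.


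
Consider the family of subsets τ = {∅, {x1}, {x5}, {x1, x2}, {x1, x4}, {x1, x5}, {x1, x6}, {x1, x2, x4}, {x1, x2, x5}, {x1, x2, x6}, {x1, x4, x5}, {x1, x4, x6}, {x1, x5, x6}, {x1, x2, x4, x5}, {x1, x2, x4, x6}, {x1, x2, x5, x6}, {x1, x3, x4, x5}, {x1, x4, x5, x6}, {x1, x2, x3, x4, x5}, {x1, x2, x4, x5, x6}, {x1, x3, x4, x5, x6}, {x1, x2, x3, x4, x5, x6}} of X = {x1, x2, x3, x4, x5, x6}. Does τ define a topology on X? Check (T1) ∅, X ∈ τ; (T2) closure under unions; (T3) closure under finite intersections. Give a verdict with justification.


τ IS a topology on X.

Axiom (T1): ∅ ∈ τ? Yes; X ∈ τ? Yes.
Axiom (T2/T3): check pairwise unions and intersections of members of τ.
All pairwise intersections and unions checked — each lies in τ. Therefore τ satisfies (T1), (T2), (T3): it IS a topology on X.


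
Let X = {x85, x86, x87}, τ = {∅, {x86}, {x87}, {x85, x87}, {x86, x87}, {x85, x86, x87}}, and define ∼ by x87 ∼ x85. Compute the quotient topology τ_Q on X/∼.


X/∼ = {[x85=x87], [x86]}; |τ_Q| = 4.

Equivalence classes: [x85=x87], [x86].
Quotient map π: X → X/∼ sends x85 ↦ [x85=x87], x86 ↦ [x86], x87 ↦ [x85=x87].
For each subset V ⊆ X/∼, compute π^{-1}(V) ⊆ X and check whether π^{-1}(V) ∈ τ. V is open in τ_Q iff π^{-1}(V) ∈ τ.
  V = {}: π^{-1}(V) = ∅ ∈ τ ✓.
  V = {[x85=x87]}: π^{-1}(V) = {x85, x87} ∈ τ ✓.
  V = {[x86]}: π^{-1}(V) = {x86} ∈ τ ✓.
  V = {[x85=x87], [x86]}: π^{-1}(V) = {x85, x86, x87} ∈ τ ✓.
Open sets in the quotient: τ_Q = {{}, {[x85=x87]}, {[x86]}, {[x85=x87], [x86]}} (4 elements).


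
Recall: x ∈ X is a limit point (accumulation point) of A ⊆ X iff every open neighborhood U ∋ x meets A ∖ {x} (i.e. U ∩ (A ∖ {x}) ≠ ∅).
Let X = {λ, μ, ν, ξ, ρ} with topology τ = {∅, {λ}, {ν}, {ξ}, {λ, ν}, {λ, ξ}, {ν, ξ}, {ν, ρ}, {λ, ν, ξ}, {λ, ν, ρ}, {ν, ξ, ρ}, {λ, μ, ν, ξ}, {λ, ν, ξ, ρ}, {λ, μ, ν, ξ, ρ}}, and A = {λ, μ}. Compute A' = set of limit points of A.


A' = {μ}

For each x ∈ X, list the open sets U ∈ τ with x ∈ U, then check whether U ∩ (A ∖ {x}) ≠ ∅ for every such U.
  x = λ: open {λ} ∋ x has {λ} ∩ (A ∖ {λ}) = ∅, so x is NOT a limit point.
  x = μ: opens ∋ x are {λ, μ, ν, ξ}, {λ, μ, ν, ξ, ρ}; each meets A ∖ {μ}, so x IS a limit point.
  x = ν: open {ν} ∋ x has {ν} ∩ (A ∖ {ν}) = ∅, so x is NOT a limit point.
  x = ξ: open {ξ} ∋ x has {ξ} ∩ (A ∖ {ξ}) = ∅, so x is NOT a limit point.
  x = ρ: open {ν, ρ} ∋ x has {ν, ρ} ∩ (A ∖ {ρ}) = ∅, so x is NOT a limit point.
Collecting: A' = {μ}.


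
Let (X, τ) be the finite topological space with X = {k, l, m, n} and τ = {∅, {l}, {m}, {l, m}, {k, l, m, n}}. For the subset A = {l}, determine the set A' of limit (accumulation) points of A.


A' = {k, n}

For each x ∈ X, list the open sets U ∈ τ with x ∈ U, then check whether U ∩ (A ∖ {x}) ≠ ∅ for every such U.
  x = k: opens ∋ x are {k, l, m, n}; each meets A ∖ {k}, so x IS a limit point.
  x = l: open {l} ∋ x has {l} ∩ (A ∖ {l}) = ∅, so x is NOT a limit point.
  x = m: open {m} ∋ x has {m} ∩ (A ∖ {m}) = ∅, so x is NOT a limit point.
  x = n: opens ∋ x are {k, l, m, n}; each meets A ∖ {n}, so x IS a limit point.
Collecting: A' = {k, n}.


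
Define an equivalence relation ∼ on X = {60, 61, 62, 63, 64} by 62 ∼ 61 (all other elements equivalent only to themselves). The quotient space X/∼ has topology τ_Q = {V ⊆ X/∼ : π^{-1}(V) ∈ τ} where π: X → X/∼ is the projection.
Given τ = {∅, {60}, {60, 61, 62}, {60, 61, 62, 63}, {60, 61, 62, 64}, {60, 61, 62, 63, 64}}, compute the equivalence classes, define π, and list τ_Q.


X/∼ = {[60], [61=62], [63], [64]}; |τ_Q| = 6.

Equivalence classes: [60], [61=62], [63], [64].
Quotient map π: X → X/∼ sends 60 ↦ [60], 61 ↦ [61=62], 62 ↦ [61=62], 63 ↦ [63], 64 ↦ [64].
For each subset V ⊆ X/∼, compute π^{-1}(V) ⊆ X and check whether π^{-1}(V) ∈ τ. V is open in τ_Q iff π^{-1}(V) ∈ τ.
  V = {}: π^{-1}(V) = ∅ ∈ τ ✓.
  V = {[60]}: π^{-1}(V) = {60} ∈ τ ✓.
  V = {[61=62]}: π^{-1}(V) = {61, 62} ∉ τ ✗.
  V = {[60], [61=62]}: π^{-1}(V) = {60, 61, 62} ∈ τ ✓.
  V = {[63]}: π^{-1}(V) = {63} ∉ τ ✗.
  V = {[60], [63]}: π^{-1}(V) = {60, 63} ∉ τ ✗.
  V = {[61=62], [63]}: π^{-1}(V) = {61, 62, 63} ∉ τ ✗.
  V = {[60], [61=62], [63]}: π^{-1}(V) = {60, 61, 62, 63} ∈ τ ✓.
  V = {[64]}: π^{-1}(V) = {64} ∉ τ ✗.
  V = {[60], [64]}: π^{-1}(V) = {60, 64} ∉ τ ✗.
  V = {[61=62], [64]}: π^{-1}(V) = {61, 62, 64} ∉ τ ✗.
  V = {[60], [61=62], [64]}: π^{-1}(V) = {60, 61, 62, 64} ∈ τ ✓.
  V = {[63], [64]}: π^{-1}(V) = {63, 64} ∉ τ ✗.
  V = {[60], [63], [64]}: π^{-1}(V) = {60, 63, 64} ∉ τ ✗.
  V = {[61=62], [63], [64]}: π^{-1}(V) = {61, 62, 63, 64} ∉ τ ✗.
  V = {[60], [61=62], [63], [64]}: π^{-1}(V) = {60, 61, 62, 63, 64} ∈ τ ✓.
Open sets in the quotient: τ_Q = {{}, {[60]}, {[60], [61=62]}, {[60], [61=62], [63]}, {[60], [61=62], [64]}, {[60], [61=62], [63], [64]}} (6 elements).


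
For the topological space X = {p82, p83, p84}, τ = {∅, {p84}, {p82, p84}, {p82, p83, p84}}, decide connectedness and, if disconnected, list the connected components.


(X, τ) is connected.

Find clopen sets (U ∈ τ with X ∖ U ∈ τ):
  U = ∅, X ∖ U = {p82, p83, p84} — both open, so U is clopen.
  U = {p82, p83, p84}, X ∖ U = ∅ — both open, so U is clopen.
Only trivial clopens (∅ and X) exist, so (X, τ) is connected.
Compute connected components by grouping points that agree on all clopens:
  component: {p82, p83, p84}


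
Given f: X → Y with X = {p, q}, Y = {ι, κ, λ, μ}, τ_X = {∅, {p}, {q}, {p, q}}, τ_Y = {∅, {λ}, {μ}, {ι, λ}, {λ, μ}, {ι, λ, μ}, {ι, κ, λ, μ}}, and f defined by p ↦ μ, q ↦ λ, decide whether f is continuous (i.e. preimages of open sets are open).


f IS continuous.

Compute f^{-1}(U) for each U ∈ τ_Y:
  U = ∅: f^{-1}(U) = ∅ ∈ τ_X ✓.
  U = {λ}: f^{-1}(U) = {q} ∈ τ_X ✓.
  U = {μ}: f^{-1}(U) = {p} ∈ τ_X ✓.
  U = {ι, λ}: f^{-1}(U) = {q} ∈ τ_X ✓.
  U = {λ, μ}: f^{-1}(U) = {p, q} ∈ τ_X ✓.
  U = {ι, λ, μ}: f^{-1}(U) = {p, q} ∈ τ_X ✓.
  U = {ι, κ, λ, μ}: f^{-1}(U) = {p, q} ∈ τ_X ✓.
Every preimage lies in τ_X, so f IS continuous.


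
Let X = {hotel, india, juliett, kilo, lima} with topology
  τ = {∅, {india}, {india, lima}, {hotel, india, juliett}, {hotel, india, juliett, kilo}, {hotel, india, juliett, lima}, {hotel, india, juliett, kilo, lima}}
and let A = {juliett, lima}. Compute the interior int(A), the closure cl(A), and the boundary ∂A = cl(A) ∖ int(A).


int(A) = ∅, cl(A) = {hotel, juliett, kilo, lima}, ∂A = {hotel, juliett, kilo, lima}.

Closed sets in (X, τ) are complements of opens:
  closed(X, τ) = {∅, {kilo}, {lima}, {kilo, lima}, {hotel, juliett, kilo}, {hotel, juliett, kilo, lima}, {hotel, india, juliett, kilo, lima}}.
int(A) = ⋃ {U ∈ τ : U ⊆ A}. Opens contained in A: ∅.
Taking the union of these: int(A) = ∅.
cl(A) = ⋂ {C closed : A ⊆ C}. Closed sets containing A: {hotel, juliett, kilo, lima}, {hotel, india, juliett, kilo, lima}.
Intersecting these: cl(A) = {hotel, juliett, kilo, lima}.
∂A = cl(A) ∖ int(A) = {hotel, juliett, kilo, lima} ∖ ∅ = {hotel, juliett, kilo, lima}.


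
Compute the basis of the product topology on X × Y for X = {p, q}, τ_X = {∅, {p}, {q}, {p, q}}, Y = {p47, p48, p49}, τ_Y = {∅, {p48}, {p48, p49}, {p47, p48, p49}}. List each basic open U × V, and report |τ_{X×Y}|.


Basis B = {∅ × ∅, {p} × {p48}, {q} × {p48}, {p} × {p48, p49}, {p, q} × {p48}, {q} × {p48, p49}, {p} × {p47, p48, p49}, {q} × {p47, p48, p49}, {p, q} × {p48, p49}, {p, q} × {p47, p48, p49}}; |τ_{X×Y}| = 16.

Enumerate products U × V with U ∈ τ_X, V ∈ τ_Y (deduplicated):
  ∅ × ∅ = {} (∅)
  {p} × {p48} = {(p,p48)}
  {q} × {p48} = {(q,p48)}
  {p} × {p48, p49} = {(p,p48), (p,p49)}
  {p, q} × {p48} = {(p,p48), (q,p48)}
  {q} × {p48, p49} = {(q,p48), (q,p49)}
  {p} × {p47, p48, p49} = {(p,p47), (p,p48), (p,p49)}
  {q} × {p47, p48, p49} = {(q,p47), (q,p48), (q,p49)}
  {p, q} × {p48, p49} = {(p,p48), (p,p49), (q,p48), (q,p49)}
  {p, q} × {p47, p48, p49} = {(p,p47), (p,p48), (p,p49), (q,p47), (q,p48), (q,p49)}
These 10 distinct sets form the basis B.
Close under arbitrary unions to get τ_{X×Y}; counting gives |τ_{X×Y}| = 16.


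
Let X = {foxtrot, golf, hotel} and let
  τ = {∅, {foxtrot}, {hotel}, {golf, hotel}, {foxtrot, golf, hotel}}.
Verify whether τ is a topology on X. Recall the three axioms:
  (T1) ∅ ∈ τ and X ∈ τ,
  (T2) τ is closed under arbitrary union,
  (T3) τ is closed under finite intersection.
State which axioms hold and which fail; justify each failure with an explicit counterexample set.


τ is NOT a topology on X.

Axiom (T1): ∅ ∈ τ? Yes; X ∈ τ? Yes.
Axiom (T2/T3): check pairwise unions and intersections of members of τ.
Counterexample for (T2): {foxtrot} ∪ {hotel} = {foxtrot, hotel} ∉ τ. Therefore τ is NOT a topology.


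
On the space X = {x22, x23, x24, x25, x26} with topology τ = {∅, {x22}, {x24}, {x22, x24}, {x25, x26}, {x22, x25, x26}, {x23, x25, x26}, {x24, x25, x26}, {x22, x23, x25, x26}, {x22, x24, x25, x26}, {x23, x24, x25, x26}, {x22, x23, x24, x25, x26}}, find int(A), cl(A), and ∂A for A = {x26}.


int(A) = ∅, cl(A) = {x23, x25, x26}, ∂A = {x23, x25, x26}.

Closed sets in (X, τ) are complements of opens:
  closed(X, τ) = {∅, {x22}, {x23}, {x24}, {x22, x23}, {x22, x24}, {x23, x24}, {x22, x23, x24}, {x23, x25, x26}, {x22, x23, x25, x26}, {x23, x24, x25, x26}, {x22, x23, x24, x25, x26}}.
int(A) = ⋃ {U ∈ τ : U ⊆ A}. Opens contained in A: ∅.
Taking the union of these: int(A) = ∅.
cl(A) = ⋂ {C closed : A ⊆ C}. Closed sets containing A: {x23, x25, x26}, {x22, x23, x25, x26}, {x23, x24, x25, x26}, {x22, x23, x24, x25, x26}.
Intersecting these: cl(A) = {x23, x25, x26}.
∂A = cl(A) ∖ int(A) = {x23, x25, x26} ∖ ∅ = {x23, x25, x26}.


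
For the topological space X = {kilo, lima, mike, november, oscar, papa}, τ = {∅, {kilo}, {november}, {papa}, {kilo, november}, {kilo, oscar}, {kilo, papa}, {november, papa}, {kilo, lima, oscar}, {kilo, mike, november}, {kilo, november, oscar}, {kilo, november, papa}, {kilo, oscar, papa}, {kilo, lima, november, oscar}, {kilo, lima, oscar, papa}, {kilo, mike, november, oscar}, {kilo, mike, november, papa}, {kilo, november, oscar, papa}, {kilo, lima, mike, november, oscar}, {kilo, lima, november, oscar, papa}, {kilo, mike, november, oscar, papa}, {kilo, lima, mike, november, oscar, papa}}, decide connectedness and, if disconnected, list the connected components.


(X, τ) is disconnected; components = [{papa}, {kilo, lima, mike, november, oscar}].

Find clopen sets (U ∈ τ with X ∖ U ∈ τ):
  U = ∅, X ∖ U = {kilo, lima, mike, november, oscar, papa} — both open, so U is clopen.
  U = {papa}, X ∖ U = {kilo, lima, mike, november, oscar} — both open, so U is clopen.
  U = {kilo, lima, mike, november, oscar}, X ∖ U = {papa} — both open, so U is clopen.
  U = {kilo, lima, mike, november, oscar, papa}, X ∖ U = ∅ — both open, so U is clopen.
Nontrivial clopen(s) exist: e.g. {kilo, lima, mike, november, oscar}. So (X, τ) is disconnected.
Compute connected components by grouping points that agree on all clopens:
  component: {papa}
  component: {kilo, lima, mike, november, oscar}
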